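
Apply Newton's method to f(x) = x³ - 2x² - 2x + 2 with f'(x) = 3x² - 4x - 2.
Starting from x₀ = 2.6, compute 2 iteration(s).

f(x) = x³ - 2x² - 2x + 2
f'(x) = 3x² - 4x - 2
x₀ = 2.6

Newton-Raphson formula: x_{n+1} = x_n - f(x_n)/f'(x_n)

Iteration 1:
  f(2.600000) = 0.856000
  f'(2.600000) = 7.880000
  x_1 = 2.600000 - 0.856000/7.880000 = 2.491371
Iteration 2:
  f(2.491371) = 0.067160
  f'(2.491371) = 6.655300
  x_2 = 2.491371 - 0.067160/6.655300 = 2.481279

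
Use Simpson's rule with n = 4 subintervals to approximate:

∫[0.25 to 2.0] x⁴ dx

f(x) = x⁴
a = 0.25, b = 2.0, n = 4
h = (b - a)/n = 0.437500

Simpson's rule: (h/3)[f(x₀) + 4f(x₁) + 2f(x₂) + ... + f(xₙ)]

x_0 = 0.2500, f(x_0) = 0.003906, coefficient = 1
x_1 = 0.6875, f(x_1) = 0.223404, coefficient = 4
x_2 = 1.1250, f(x_2) = 1.601807, coefficient = 2
x_3 = 1.5625, f(x_3) = 5.960464, coefficient = 4
x_4 = 2.0000, f(x_4) = 16.000000, coefficient = 1

I ≈ (0.437500/3) × 43.942993 = 6.408353
Exact value: 6.399805
Error: 0.008548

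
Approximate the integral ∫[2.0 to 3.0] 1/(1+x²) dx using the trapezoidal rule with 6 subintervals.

f(x) = 1/(1+x²)
a = 2.0, b = 3.0, n = 6
h = (b - a)/n = 0.166667

Trapezoidal rule: (h/2)[f(x₀) + 2f(x₁) + 2f(x₂) + ... + f(xₙ)]

x_0 = 2.0000, f(x_0) = 0.200000, coefficient = 1
x_1 = 2.1667, f(x_1) = 0.175610, coefficient = 2
x_2 = 2.3333, f(x_2) = 0.155172, coefficient = 2
x_3 = 2.5000, f(x_3) = 0.137931, coefficient = 2
x_4 = 2.6667, f(x_4) = 0.123288, coefficient = 2
x_5 = 2.8333, f(x_5) = 0.110769, coefficient = 2
x_6 = 3.0000, f(x_6) = 0.100000, coefficient = 1

I ≈ (0.166667/2) × 1.705540 = 0.142128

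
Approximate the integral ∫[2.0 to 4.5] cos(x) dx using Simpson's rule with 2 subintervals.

f(x) = cos(x)
a = 2.0, b = 4.5, n = 2
h = (b - a)/n = 1.250000

Simpson's rule: (h/3)[f(x₀) + 4f(x₁) + 2f(x₂) + ... + f(xₙ)]

x_0 = 2.0000, f(x_0) = -0.416147, coefficient = 1
x_1 = 3.2500, f(x_1) = -0.994130, coefficient = 4
x_2 = 4.5000, f(x_2) = -0.210796, coefficient = 1

I ≈ (1.250000/3) × -4.603461 = -1.918109
Exact value: -1.886828
Error: 0.031281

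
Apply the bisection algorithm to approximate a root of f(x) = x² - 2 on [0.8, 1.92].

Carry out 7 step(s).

f(x) = x² - 2
Initial interval: [0.8, 1.92]

Iteration 1:
  c_1 = (0.800000 + 1.920000)/2 = 1.360000
  f(c_1) = f(1.360000) = -0.150400
  f(a) × f(c) ≥ 0, new interval: [1.360000, 1.920000]
Iteration 2:
  c_2 = (1.360000 + 1.920000)/2 = 1.640000
  f(c_2) = f(1.640000) = 0.689600
  f(a) × f(c) < 0, new interval: [1.360000, 1.640000]
Iteration 3:
  c_3 = (1.360000 + 1.640000)/2 = 1.500000
  f(c_3) = f(1.500000) = 0.250000
  f(a) × f(c) < 0, new interval: [1.360000, 1.500000]
Iteration 4:
  c_4 = (1.360000 + 1.500000)/2 = 1.430000
  f(c_4) = f(1.430000) = 0.044900
  f(a) × f(c) < 0, new interval: [1.360000, 1.430000]
Iteration 5:
  c_5 = (1.360000 + 1.430000)/2 = 1.395000
  f(c_5) = f(1.395000) = -0.053975
  f(a) × f(c) ≥ 0, new interval: [1.395000, 1.430000]
Iteration 6:
  c_6 = (1.395000 + 1.430000)/2 = 1.412500
  f(c_6) = f(1.412500) = -0.004844
  f(a) × f(c) ≥ 0, new interval: [1.412500, 1.430000]
Iteration 7:
  c_7 = (1.412500 + 1.430000)/2 = 1.421250
  f(c_7) = f(1.421250) = 0.019952
  f(a) × f(c) < 0, new interval: [1.412500, 1.421250]

After 7 iteration(s), the approximation is c_7 = 1.421250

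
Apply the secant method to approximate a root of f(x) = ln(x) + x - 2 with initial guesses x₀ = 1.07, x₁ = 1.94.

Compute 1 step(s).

f(x) = ln(x) + x - 2
x₀ = 1.07, x₁ = 1.94

Secant formula: x_{n+1} = x_n - f(x_n)(x_n - x_{n-1})/(f(x_n) - f(x_{n-1}))

Iteration 1:
  f(1.070000) = -0.862341
  f(1.940000) = 0.602688
  x_2 = 1.940000 - 0.602688×(1.940000 - 1.070000)/(0.602688 - (-0.862341))
       = 1.582097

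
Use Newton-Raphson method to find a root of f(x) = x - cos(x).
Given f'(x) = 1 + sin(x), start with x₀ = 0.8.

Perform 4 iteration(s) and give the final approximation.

f(x) = x - cos(x)
f'(x) = 1 + sin(x)
x₀ = 0.8

Newton-Raphson formula: x_{n+1} = x_n - f(x_n)/f'(x_n)

Iteration 1:
  f(0.800000) = 0.103293
  f'(0.800000) = 1.717356
  x_1 = 0.800000 - 0.103293/1.717356 = 0.739853
Iteration 2:
  f(0.739853) = 0.001286
  f'(0.739853) = 1.674180
  x_2 = 0.739853 - 0.001286/1.674180 = 0.739085
Iteration 3:
  f(0.739085) = 0.000000
  f'(0.739085) = 1.673612
  x_3 = 0.739085 - 0.000000/1.673612 = 0.739085
Iteration 4:
  f(0.739085) = 0.000000
  f'(0.739085) = 1.673612
  x_4 = 0.739085 - 0.000000/1.673612 = 0.739085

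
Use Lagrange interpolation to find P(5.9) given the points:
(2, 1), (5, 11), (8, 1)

Lagrange interpolation formula:
P(x) = Σ yᵢ × Lᵢ(x)
where Lᵢ(x) = Π_{j≠i} (x - xⱼ)/(xᵢ - xⱼ)

L_0(5.9) = (5.9 - 5)/(2 - 5) × (5.9 - 8)/(2 - 8) = -0.105000
L_1(5.9) = (5.9 - 2)/(5 - 2) × (5.9 - 8)/(5 - 8) = 0.910000
L_2(5.9) = (5.9 - 2)/(8 - 2) × (5.9 - 5)/(8 - 5) = 0.195000

P(5.9) = 1×L_0(5.9) + 11×L_1(5.9) + 1×L_2(5.9)
P(5.9) = 10.100000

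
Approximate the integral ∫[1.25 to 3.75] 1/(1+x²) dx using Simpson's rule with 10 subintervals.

f(x) = 1/(1+x²)
a = 1.25, b = 3.75, n = 10
h = (b - a)/n = 0.250000

Simpson's rule: (h/3)[f(x₀) + 4f(x₁) + 2f(x₂) + ... + f(xₙ)]

x_0 = 1.2500, f(x_0) = 0.390244, coefficient = 1
x_1 = 1.5000, f(x_1) = 0.307692, coefficient = 4
x_2 = 1.7500, f(x_2) = 0.246154, coefficient = 2
x_3 = 2.0000, f(x_3) = 0.200000, coefficient = 4
x_4 = 2.2500, f(x_4) = 0.164948, coefficient = 2
x_5 = 2.5000, f(x_5) = 0.137931, coefficient = 4
x_6 = 2.7500, f(x_6) = 0.116788, coefficient = 2
x_7 = 3.0000, f(x_7) = 0.100000, coefficient = 4
x_8 = 3.2500, f(x_8) = 0.086486, coefficient = 2
x_9 = 3.5000, f(x_9) = 0.075472, coefficient = 4
x_10 = 3.7500, f(x_10) = 0.066390, coefficient = 1

I ≈ (0.250000/3) × 4.969768 = 0.414147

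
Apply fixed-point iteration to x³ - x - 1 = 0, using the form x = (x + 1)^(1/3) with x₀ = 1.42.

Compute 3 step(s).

Equation: x³ - x - 1 = 0
Fixed-point form: x = (x + 1)^(1/3)
x₀ = 1.42

x_1 = g(1.420000) = 1.342575
x_2 = g(1.342575) = 1.328101
x_3 = g(1.328101) = 1.325360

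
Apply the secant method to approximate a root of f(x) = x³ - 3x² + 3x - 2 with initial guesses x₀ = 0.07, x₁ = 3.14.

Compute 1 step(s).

f(x) = x³ - 3x² + 3x - 2
x₀ = 0.07, x₁ = 3.14

Secant formula: x_{n+1} = x_n - f(x_n)(x_n - x_{n-1})/(f(x_n) - f(x_{n-1}))

Iteration 1:
  f(0.070000) = -1.804357
  f(3.140000) = 8.800344
  x_2 = 3.140000 - 8.800344×(3.140000 - 0.070000)/(8.800344 - (-1.804357))
       = 0.592351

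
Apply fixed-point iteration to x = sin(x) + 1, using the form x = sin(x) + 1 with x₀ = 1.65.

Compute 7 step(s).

Equation: x = sin(x) + 1
Fixed-point form: x = sin(x) + 1
x₀ = 1.65

x_1 = g(1.650000) = 1.996865
x_2 = g(1.996865) = 1.910598
x_3 = g(1.910598) = 1.942821
x_4 = g(1.942821) = 1.931593
x_5 = g(1.931593) = 1.935616
x_6 = g(1.935616) = 1.934188
x_7 = g(1.934188) = 1.934697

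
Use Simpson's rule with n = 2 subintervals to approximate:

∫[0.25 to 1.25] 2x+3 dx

f(x) = 2x+3
a = 0.25, b = 1.25, n = 2
h = (b - a)/n = 0.500000

Simpson's rule: (h/3)[f(x₀) + 4f(x₁) + 2f(x₂) + ... + f(xₙ)]

x_0 = 0.2500, f(x_0) = 3.500000, coefficient = 1
x_1 = 0.7500, f(x_1) = 4.500000, coefficient = 4
x_2 = 1.2500, f(x_2) = 5.500000, coefficient = 1

I ≈ (0.500000/3) × 27.000000 = 4.500000
Exact value: 4.500000
Error: 0.000000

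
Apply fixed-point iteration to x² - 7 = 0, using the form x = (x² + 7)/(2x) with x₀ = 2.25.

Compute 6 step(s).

Equation: x² - 7 = 0
Fixed-point form: x = (x² + 7)/(2x)
x₀ = 2.25

x_1 = g(2.250000) = 2.680556
x_2 = g(2.680556) = 2.645977
x_3 = g(2.645977) = 2.645751
x_4 = g(2.645751) = 2.645751
x_5 = g(2.645751) = 2.645751
x_6 = g(2.645751) = 2.645751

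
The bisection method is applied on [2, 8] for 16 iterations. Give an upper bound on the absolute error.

Bisection error bound: |error| ≤ (b-a)/2^n
|error| ≤ (8 - 2)/2^16 = 6/2^16
|error| ≤ 0.0000915527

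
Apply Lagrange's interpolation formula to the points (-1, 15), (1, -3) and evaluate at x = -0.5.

Lagrange interpolation formula:
P(x) = Σ yᵢ × Lᵢ(x)
where Lᵢ(x) = Π_{j≠i} (x - xⱼ)/(xᵢ - xⱼ)

L_0(-0.5) = (-0.5 - 1)/(-1 - 1) = 0.750000
L_1(-0.5) = (-0.5 - (-1))/(1 - (-1)) = 0.250000

P(-0.5) = 15×L_0(-0.5) + (-3)×L_1(-0.5)
P(-0.5) = 10.500000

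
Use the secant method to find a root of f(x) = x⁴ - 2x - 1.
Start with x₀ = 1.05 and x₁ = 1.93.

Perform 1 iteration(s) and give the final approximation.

f(x) = x⁴ - 2x - 1
x₀ = 1.05, x₁ = 1.93

Secant formula: x_{n+1} = x_n - f(x_n)(x_n - x_{n-1})/(f(x_n) - f(x_{n-1}))

Iteration 1:
  f(1.050000) = -1.884494
  f(1.930000) = 9.014880
  x_2 = 1.930000 - 9.014880×(1.930000 - 1.050000)/(9.014880 - (-1.884494))
       = 1.202151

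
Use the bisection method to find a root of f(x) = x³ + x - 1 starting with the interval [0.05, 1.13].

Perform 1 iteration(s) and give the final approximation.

f(x) = x³ + x - 1
Initial interval: [0.05, 1.13]

Iteration 1:
  c_1 = (0.050000 + 1.130000)/2 = 0.590000
  f(c_1) = f(0.590000) = -0.204621
  f(a) × f(c) ≥ 0, new interval: [0.590000, 1.130000]

After 1 iteration(s), the approximation is c_1 = 0.590000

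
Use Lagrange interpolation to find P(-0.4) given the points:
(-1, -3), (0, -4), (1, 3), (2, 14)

Lagrange interpolation formula:
P(x) = Σ yᵢ × Lᵢ(x)
where Lᵢ(x) = Π_{j≠i} (x - xⱼ)/(xᵢ - xⱼ)

L_0(-0.4) = (-0.4 - 0)/(-1 - 0) × (-0.4 - 1)/(-1 - 1) × (-0.4 - 2)/(-1 - 2) = 0.224000
L_1(-0.4) = (-0.4 - (-1))/(0 - (-1)) × (-0.4 - 1)/(0 - 1) × (-0.4 - 2)/(0 - 2) = 1.008000
L_2(-0.4) = (-0.4 - (-1))/(1 - (-1)) × (-0.4 - 0)/(1 - 0) × (-0.4 - 2)/(1 - 2) = -0.288000
L_3(-0.4) = (-0.4 - (-1))/(2 - (-1)) × (-0.4 - 0)/(2 - 0) × (-0.4 - 1)/(2 - 1) = 0.056000

P(-0.4) = (-3)×L_0(-0.4) + (-4)×L_1(-0.4) + 3×L_2(-0.4) + 14×L_3(-0.4)
P(-0.4) = -4.784000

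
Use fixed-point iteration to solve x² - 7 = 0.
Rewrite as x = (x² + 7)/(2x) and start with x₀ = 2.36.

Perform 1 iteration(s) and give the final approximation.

Equation: x² - 7 = 0
Fixed-point form: x = (x² + 7)/(2x)
x₀ = 2.36

x_1 = g(2.360000) = 2.663051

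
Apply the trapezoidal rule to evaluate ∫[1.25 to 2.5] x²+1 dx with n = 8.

f(x) = x²+1
a = 1.25, b = 2.5, n = 8
h = (b - a)/n = 0.156250

Trapezoidal rule: (h/2)[f(x₀) + 2f(x₁) + 2f(x₂) + ... + f(xₙ)]

x_0 = 1.2500, f(x_0) = 2.562500, coefficient = 1
x_1 = 1.4062, f(x_1) = 2.977539, coefficient = 2
x_2 = 1.5625, f(x_2) = 3.441406, coefficient = 2
x_3 = 1.7188, f(x_3) = 3.954102, coefficient = 2
x_4 = 1.8750, f(x_4) = 4.515625, coefficient = 2
x_5 = 2.0312, f(x_5) = 5.125977, coefficient = 2
x_6 = 2.1875, f(x_6) = 5.785156, coefficient = 2
x_7 = 2.3438, f(x_7) = 6.493164, coefficient = 2
x_8 = 2.5000, f(x_8) = 7.250000, coefficient = 1

I ≈ (0.156250/2) × 74.398438 = 5.812378
Exact value: 5.807292
Error: 0.005086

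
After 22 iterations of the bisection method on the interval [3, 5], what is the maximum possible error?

Bisection error bound: |error| ≤ (b-a)/2^n
|error| ≤ (5 - 3)/2^22 = 2/2^22
|error| ≤ 0.0000004768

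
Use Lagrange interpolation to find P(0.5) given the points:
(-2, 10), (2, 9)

Lagrange interpolation formula:
P(x) = Σ yᵢ × Lᵢ(x)
where Lᵢ(x) = Π_{j≠i} (x - xⱼ)/(xᵢ - xⱼ)

L_0(0.5) = (0.5 - 2)/(-2 - 2) = 0.375000
L_1(0.5) = (0.5 - (-2))/(2 - (-2)) = 0.625000

P(0.5) = 10×L_0(0.5) + 9×L_1(0.5)
P(0.5) = 9.375000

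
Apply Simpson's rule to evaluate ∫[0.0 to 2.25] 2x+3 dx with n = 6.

f(x) = 2x+3
a = 0.0, b = 2.25, n = 6
h = (b - a)/n = 0.375000

Simpson's rule: (h/3)[f(x₀) + 4f(x₁) + 2f(x₂) + ... + f(xₙ)]

x_0 = 0.0000, f(x_0) = 3.000000, coefficient = 1
x_1 = 0.3750, f(x_1) = 3.750000, coefficient = 4
x_2 = 0.7500, f(x_2) = 4.500000, coefficient = 2
x_3 = 1.1250, f(x_3) = 5.250000, coefficient = 4
x_4 = 1.5000, f(x_4) = 6.000000, coefficient = 2
x_5 = 1.8750, f(x_5) = 6.750000, coefficient = 4
x_6 = 2.2500, f(x_6) = 7.500000, coefficient = 1

I ≈ (0.375000/3) × 94.500000 = 11.812500
Exact value: 11.812500
Error: 0.000000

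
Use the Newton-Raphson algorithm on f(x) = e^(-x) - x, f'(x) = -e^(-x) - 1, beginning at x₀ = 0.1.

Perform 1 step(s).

f(x) = e^(-x) - x
f'(x) = -e^(-x) - 1
x₀ = 0.1

Newton-Raphson formula: x_{n+1} = x_n - f(x_n)/f'(x_n)

Iteration 1:
  f(0.100000) = 0.804837
  f'(0.100000) = -1.904837
  x_1 = 0.100000 - 0.804837/(-1.904837) = 0.522523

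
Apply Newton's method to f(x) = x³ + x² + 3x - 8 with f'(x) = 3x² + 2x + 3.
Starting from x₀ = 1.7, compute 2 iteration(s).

f(x) = x³ + x² + 3x - 8
f'(x) = 3x² + 2x + 3
x₀ = 1.7

Newton-Raphson formula: x_{n+1} = x_n - f(x_n)/f'(x_n)

Iteration 1:
  f(1.700000) = 4.903000
  f'(1.700000) = 15.070000
  x_1 = 1.700000 - 4.903000/15.070000 = 1.374652
Iteration 2:
  f(1.374652) = 0.611256
  f'(1.374652) = 11.418305
  x_2 = 1.374652 - 0.611256/11.418305 = 1.321119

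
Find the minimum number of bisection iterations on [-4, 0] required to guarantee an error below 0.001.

We need (b-a)/2^n ≤ 0.001
(0 - (-4))/2^n ≤ 0.001
4/2^n ≤ 0.001
2^n ≥ 4000
n ≥ log₂(4000) = 11.97
n ≥ 12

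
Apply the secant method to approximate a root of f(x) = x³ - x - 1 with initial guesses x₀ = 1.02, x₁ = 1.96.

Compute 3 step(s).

f(x) = x³ - x - 1
x₀ = 1.02, x₁ = 1.96

Secant formula: x_{n+1} = x_n - f(x_n)(x_n - x_{n-1})/(f(x_n) - f(x_{n-1}))

Iteration 1:
  f(1.020000) = -0.958792
  f(1.960000) = 4.569536
  x_2 = 1.960000 - 4.569536×(1.960000 - 1.020000)/(4.569536 - (-0.958792))
       = 1.183027
Iteration 2:
  f(1.960000) = 4.569536
  f(1.183027) = -0.527319
  x_3 = 1.183027 - (-0.527319)×(1.183027 - 1.960000)/(-0.527319 - 4.569536)
       = 1.263412
Iteration 3:
  f(1.183027) = -0.527319
  f(1.263412) = -0.246741
  x_4 = 1.263412 - (-0.246741)×(1.263412 - 1.183027)/(-0.246741 - (-0.527319))
       = 1.334103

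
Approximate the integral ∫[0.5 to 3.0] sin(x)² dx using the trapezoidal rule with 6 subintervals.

f(x) = sin(x)²
a = 0.5, b = 3.0, n = 6
h = (b - a)/n = 0.416667

Trapezoidal rule: (h/2)[f(x₀) + 2f(x₁) + 2f(x₂) + ... + f(xₙ)]

x_0 = 0.5000, f(x_0) = 0.229849, coefficient = 1
x_1 = 0.9167, f(x_1) = 0.629766, coefficient = 2
x_2 = 1.3333, f(x_2) = 0.944663, coefficient = 2
x_3 = 1.7500, f(x_3) = 0.968228, coefficient = 2
x_4 = 2.1667, f(x_4) = 0.685022, coefficient = 2
x_5 = 2.5833, f(x_5) = 0.280593, coefficient = 2
x_6 = 3.0000, f(x_6) = 0.019915, coefficient = 1

I ≈ (0.416667/2) × 7.266308 = 1.513814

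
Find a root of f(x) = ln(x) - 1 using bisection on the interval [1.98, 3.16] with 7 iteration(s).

f(x) = ln(x) - 1
Initial interval: [1.98, 3.16]

Iteration 1:
  c_1 = (1.980000 + 3.160000)/2 = 2.570000
  f(c_1) = f(2.570000) = -0.056094
  f(a) × f(c) ≥ 0, new interval: [2.570000, 3.160000]
Iteration 2:
  c_2 = (2.570000 + 3.160000)/2 = 2.865000
  f(c_2) = f(2.865000) = 0.052568
  f(a) × f(c) < 0, new interval: [2.570000, 2.865000]
Iteration 3:
  c_3 = (2.570000 + 2.865000)/2 = 2.717500
  f(c_3) = f(2.717500) = -0.000288
  f(a) × f(c) ≥ 0, new interval: [2.717500, 2.865000]
Iteration 4:
  c_4 = (2.717500 + 2.865000)/2 = 2.791250
  f(c_4) = f(2.791250) = 0.026490
  f(a) × f(c) < 0, new interval: [2.717500, 2.791250]
Iteration 5:
  c_5 = (2.717500 + 2.791250)/2 = 2.754375
  f(c_5) = f(2.754375) = 0.013191
  f(a) × f(c) < 0, new interval: [2.717500, 2.754375]
Iteration 6:
  c_6 = (2.717500 + 2.754375)/2 = 2.735938
  f(c_6) = f(2.735938) = 0.006474
  f(a) × f(c) < 0, new interval: [2.717500, 2.735938]
Iteration 7:
  c_7 = (2.717500 + 2.735938)/2 = 2.726719
  f(c_7) = f(2.726719) = 0.003099
  f(a) × f(c) < 0, new interval: [2.717500, 2.726719]

After 7 iteration(s), the approximation is c_7 = 2.726719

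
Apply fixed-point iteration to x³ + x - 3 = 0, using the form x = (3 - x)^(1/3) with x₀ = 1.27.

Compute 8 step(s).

Equation: x³ + x - 3 = 0
Fixed-point form: x = (3 - x)^(1/3)
x₀ = 1.27

x_1 = g(1.270000) = 1.200463
x_2 = g(1.200463) = 1.216336
x_3 = g(1.216336) = 1.212749
x_4 = g(1.212749) = 1.213562
x_5 = g(1.213562) = 1.213378
x_6 = g(1.213378) = 1.213419
x_7 = g(1.213419) = 1.213410
x_8 = g(1.213410) = 1.213412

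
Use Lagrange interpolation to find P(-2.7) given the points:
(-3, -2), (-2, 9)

Lagrange interpolation formula:
P(x) = Σ yᵢ × Lᵢ(x)
where Lᵢ(x) = Π_{j≠i} (x - xⱼ)/(xᵢ - xⱼ)

L_0(-2.7) = (-2.7 - (-2))/(-3 - (-2)) = 0.700000
L_1(-2.7) = (-2.7 - (-3))/(-2 - (-3)) = 0.300000

P(-2.7) = (-2)×L_0(-2.7) + 9×L_1(-2.7)
P(-2.7) = 1.300000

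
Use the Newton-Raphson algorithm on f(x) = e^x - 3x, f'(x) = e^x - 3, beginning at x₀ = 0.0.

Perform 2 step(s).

f(x) = e^x - 3x
f'(x) = e^x - 3
x₀ = 0.0

Newton-Raphson formula: x_{n+1} = x_n - f(x_n)/f'(x_n)

Iteration 1:
  f(0.000000) = 1.000000
  f'(0.000000) = -2.000000
  x_1 = 0.000000 - 1.000000/(-2.000000) = 0.500000
Iteration 2:
  f(0.500000) = 0.148721
  f'(0.500000) = -1.351279
  x_2 = 0.500000 - 0.148721/(-1.351279) = 0.610060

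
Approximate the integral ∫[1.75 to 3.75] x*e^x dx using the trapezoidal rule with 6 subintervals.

f(x) = x*e^x
a = 1.75, b = 3.75, n = 6
h = (b - a)/n = 0.333333

Trapezoidal rule: (h/2)[f(x₀) + 2f(x₁) + 2f(x₂) + ... + f(xₙ)]

x_0 = 1.7500, f(x_0) = 10.070555, coefficient = 1
x_1 = 2.0833, f(x_1) = 16.731656, coefficient = 2
x_2 = 2.4167, f(x_2) = 27.087053, coefficient = 2
x_3 = 2.7500, f(x_3) = 43.017238, coefficient = 2
x_4 = 3.0833, f(x_4) = 67.312409, coefficient = 2
x_5 = 3.4167, f(x_5) = 104.097929, coefficient = 2
x_6 = 3.7500, f(x_6) = 159.454058, coefficient = 1

I ≈ (0.333333/2) × 686.017181 = 114.336197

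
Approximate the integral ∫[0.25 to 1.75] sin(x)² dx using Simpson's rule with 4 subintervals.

f(x) = sin(x)²
a = 0.25, b = 1.75, n = 4
h = (b - a)/n = 0.375000

Simpson's rule: (h/3)[f(x₀) + 4f(x₁) + 2f(x₂) + ... + f(xₙ)]

x_0 = 0.2500, f(x_0) = 0.061209, coefficient = 1
x_1 = 0.6250, f(x_1) = 0.342339, coefficient = 4
x_2 = 1.0000, f(x_2) = 0.708073, coefficient = 2
x_3 = 1.3750, f(x_3) = 0.962151, coefficient = 4
x_4 = 1.7500, f(x_4) = 0.968228, coefficient = 1

I ≈ (0.375000/3) × 7.663544 = 0.957943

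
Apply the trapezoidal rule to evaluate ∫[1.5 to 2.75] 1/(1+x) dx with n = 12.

f(x) = 1/(1+x)
a = 1.5, b = 2.75, n = 12
h = (b - a)/n = 0.104167

Trapezoidal rule: (h/2)[f(x₀) + 2f(x₁) + 2f(x₂) + ... + f(xₙ)]

x_0 = 1.5000, f(x_0) = 0.400000, coefficient = 1
x_1 = 1.6042, f(x_1) = 0.384000, coefficient = 2
x_2 = 1.7083, f(x_2) = 0.369231, coefficient = 2
x_3 = 1.8125, f(x_3) = 0.355556, coefficient = 2
x_4 = 1.9167, f(x_4) = 0.342857, coefficient = 2
x_5 = 2.0208, f(x_5) = 0.331034, coefficient = 2
x_6 = 2.1250, f(x_6) = 0.320000, coefficient = 2
x_7 = 2.2292, f(x_7) = 0.309677, coefficient = 2
x_8 = 2.3333, f(x_8) = 0.300000, coefficient = 2
x_9 = 2.4375, f(x_9) = 0.290909, coefficient = 2
x_10 = 2.5417, f(x_10) = 0.282353, coefficient = 2
x_11 = 2.6458, f(x_11) = 0.274286, coefficient = 2
x_12 = 2.7500, f(x_12) = 0.266667, coefficient = 1

I ≈ (0.104167/2) × 7.786473 = 0.405545
Exact value: 0.405465
Error: 0.000080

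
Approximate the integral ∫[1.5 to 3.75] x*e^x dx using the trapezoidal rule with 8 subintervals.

f(x) = x*e^x
a = 1.5, b = 3.75, n = 8
h = (b - a)/n = 0.281250

Trapezoidal rule: (h/2)[f(x₀) + 2f(x₁) + 2f(x₂) + ... + f(xₙ)]

x_0 = 1.5000, f(x_0) = 6.722534, coefficient = 1
x_1 = 1.7812, f(x_1) = 10.575768, coefficient = 2
x_2 = 2.0625, f(x_2) = 16.222819, coefficient = 2
x_3 = 2.3438, f(x_3) = 24.422436, coefficient = 2
x_4 = 2.6250, f(x_4) = 36.237007, coefficient = 2
x_5 = 2.9062, f(x_5) = 53.149760, coefficient = 2
x_6 = 3.1875, f(x_6) = 77.226056, coefficient = 2
x_7 = 3.4688, f(x_7) = 111.335070, coefficient = 2
x_8 = 3.7500, f(x_8) = 159.454058, coefficient = 1

I ≈ (0.281250/2) × 824.514423 = 115.947341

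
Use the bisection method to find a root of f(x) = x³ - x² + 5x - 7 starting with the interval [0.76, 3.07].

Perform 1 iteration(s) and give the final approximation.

f(x) = x³ - x² + 5x - 7
Initial interval: [0.76, 3.07]

Iteration 1:
  c_1 = (0.760000 + 3.070000)/2 = 1.915000
  f(c_1) = f(1.915000) = 5.930511
  f(a) × f(c) < 0, new interval: [0.760000, 1.915000]

After 1 iteration(s), the approximation is c_1 = 1.915000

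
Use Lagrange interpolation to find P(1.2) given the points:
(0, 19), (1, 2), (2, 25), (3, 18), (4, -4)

Lagrange interpolation formula:
P(x) = Σ yᵢ × Lᵢ(x)
where Lᵢ(x) = Π_{j≠i} (x - xⱼ)/(xᵢ - xⱼ)

L_0(1.2) = (1.2 - 1)/(0 - 1) × (1.2 - 2)/(0 - 2) × (1.2 - 3)/(0 - 3) × (1.2 - 4)/(0 - 4) = -0.033600
L_1(1.2) = (1.2 - 0)/(1 - 0) × (1.2 - 2)/(1 - 2) × (1.2 - 3)/(1 - 3) × (1.2 - 4)/(1 - 4) = 0.806400
L_2(1.2) = (1.2 - 0)/(2 - 0) × (1.2 - 1)/(2 - 1) × (1.2 - 3)/(2 - 3) × (1.2 - 4)/(2 - 4) = 0.302400
L_3(1.2) = (1.2 - 0)/(3 - 0) × (1.2 - 1)/(3 - 1) × (1.2 - 2)/(3 - 2) × (1.2 - 4)/(3 - 4) = -0.089600
L_4(1.2) = (1.2 - 0)/(4 - 0) × (1.2 - 1)/(4 - 1) × (1.2 - 2)/(4 - 2) × (1.2 - 3)/(4 - 3) = 0.014400

P(1.2) = 19×L_0(1.2) + 2×L_1(1.2) + 25×L_2(1.2) + 18×L_3(1.2) + (-4)×L_4(1.2)
P(1.2) = 6.864000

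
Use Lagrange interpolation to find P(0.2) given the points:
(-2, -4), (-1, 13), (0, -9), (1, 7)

Lagrange interpolation formula:
P(x) = Σ yᵢ × Lᵢ(x)
where Lᵢ(x) = Π_{j≠i} (x - xⱼ)/(xᵢ - xⱼ)

L_0(0.2) = (0.2 - (-1))/(-2 - (-1)) × (0.2 - 0)/(-2 - 0) × (0.2 - 1)/(-2 - 1) = 0.032000
L_1(0.2) = (0.2 - (-2))/(-1 - (-2)) × (0.2 - 0)/(-1 - 0) × (0.2 - 1)/(-1 - 1) = -0.176000
L_2(0.2) = (0.2 - (-2))/(0 - (-2)) × (0.2 - (-1))/(0 - (-1)) × (0.2 - 1)/(0 - 1) = 1.056000
L_3(0.2) = (0.2 - (-2))/(1 - (-2)) × (0.2 - (-1))/(1 - (-1)) × (0.2 - 0)/(1 - 0) = 0.088000

P(0.2) = (-4)×L_0(0.2) + 13×L_1(0.2) + (-9)×L_2(0.2) + 7×L_3(0.2)
P(0.2) = -11.304000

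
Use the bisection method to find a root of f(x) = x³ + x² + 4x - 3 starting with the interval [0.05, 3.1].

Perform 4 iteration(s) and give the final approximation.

f(x) = x³ + x² + 4x - 3
Initial interval: [0.05, 3.1]

Iteration 1:
  c_1 = (0.050000 + 3.100000)/2 = 1.575000
  f(c_1) = f(1.575000) = 9.687609
  f(a) × f(c) < 0, new interval: [0.050000, 1.575000]
Iteration 2:
  c_2 = (0.050000 + 1.575000)/2 = 0.812500
  f(c_2) = f(0.812500) = 1.446533
  f(a) × f(c) < 0, new interval: [0.050000, 0.812500]
Iteration 3:
  c_3 = (0.050000 + 0.812500)/2 = 0.431250
  f(c_3) = f(0.431250) = -1.008821
  f(a) × f(c) ≥ 0, new interval: [0.431250, 0.812500]
Iteration 4:
  c_4 = (0.431250 + 0.812500)/2 = 0.621875
  f(c_4) = f(0.621875) = 0.114725
  f(a) × f(c) < 0, new interval: [0.431250, 0.621875]

After 4 iteration(s), the approximation is c_4 = 0.621875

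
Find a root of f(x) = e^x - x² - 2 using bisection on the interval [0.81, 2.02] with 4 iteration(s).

f(x) = e^x - x² - 2
Initial interval: [0.81, 2.02]

Iteration 1:
  c_1 = (0.810000 + 2.020000)/2 = 1.415000
  f(c_1) = f(1.415000) = 0.114261
  f(a) × f(c) < 0, new interval: [0.810000, 1.415000]
Iteration 2:
  c_2 = (0.810000 + 1.415000)/2 = 1.112500
  f(c_2) = f(1.112500) = -0.195702
  f(a) × f(c) ≥ 0, new interval: [1.112500, 1.415000]
Iteration 3:
  c_3 = (1.112500 + 1.415000)/2 = 1.263750
  f(c_3) = f(1.263750) = -0.058397
  f(a) × f(c) ≥ 0, new interval: [1.263750, 1.415000]
Iteration 4:
  c_4 = (1.263750 + 1.415000)/2 = 1.339375
  f(c_4) = f(1.339375) = 0.022732
  f(a) × f(c) < 0, new interval: [1.263750, 1.339375]

After 4 iteration(s), the approximation is c_4 = 1.339375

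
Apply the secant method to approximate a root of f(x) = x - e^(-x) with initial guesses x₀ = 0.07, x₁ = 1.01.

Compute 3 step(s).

f(x) = x - e^(-x)
x₀ = 0.07, x₁ = 1.01

Secant formula: x_{n+1} = x_n - f(x_n)(x_n - x_{n-1})/(f(x_n) - f(x_{n-1}))

Iteration 1:
  f(0.070000) = -0.862394
  f(1.010000) = 0.645781
  x_2 = 1.010000 - 0.645781×(1.010000 - 0.070000)/(0.645781 - (-0.862394))
       = 0.607504
Iteration 2:
  f(1.010000) = 0.645781
  f(0.607504) = 0.062795
  x_3 = 0.607504 - 0.062795×(0.607504 - 1.010000)/(0.062795 - 0.645781)
       = 0.564150
Iteration 3:
  f(0.607504) = 0.062795
  f(0.564150) = -0.004694
  x_4 = 0.564150 - (-0.004694)×(0.564150 - 0.607504)/(-0.004694 - 0.062795)
       = 0.567165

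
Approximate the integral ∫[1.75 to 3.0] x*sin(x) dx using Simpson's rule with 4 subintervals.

f(x) = x*sin(x)
a = 1.75, b = 3.0, n = 4
h = (b - a)/n = 0.312500

Simpson's rule: (h/3)[f(x₀) + 4f(x₁) + 2f(x₂) + ... + f(xₙ)]

x_0 = 1.7500, f(x_0) = 1.721975, coefficient = 1
x_1 = 2.0625, f(x_1) = 1.818155, coefficient = 4
x_2 = 2.3750, f(x_2) = 1.647502, coefficient = 2
x_3 = 2.6875, f(x_3) = 1.178864, coefficient = 4
x_4 = 3.0000, f(x_4) = 0.423360, coefficient = 1

I ≈ (0.312500/3) × 17.428416 = 1.815460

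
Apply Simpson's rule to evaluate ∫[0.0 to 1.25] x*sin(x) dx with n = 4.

f(x) = x*sin(x)
a = 0.0, b = 1.25, n = 4
h = (b - a)/n = 0.312500

Simpson's rule: (h/3)[f(x₀) + 4f(x₁) + 2f(x₂) + ... + f(xₙ)]

x_0 = 0.0000, f(x_0) = 0.000000, coefficient = 1
x_1 = 0.3125, f(x_1) = 0.096075, coefficient = 4
x_2 = 0.6250, f(x_2) = 0.365686, coefficient = 2
x_3 = 0.9375, f(x_3) = 0.755701, coefficient = 4
x_4 = 1.2500, f(x_4) = 1.186231, coefficient = 1

I ≈ (0.312500/3) × 5.324705 = 0.554657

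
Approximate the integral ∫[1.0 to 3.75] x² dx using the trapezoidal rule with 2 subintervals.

f(x) = x²
a = 1.0, b = 3.75, n = 2
h = (b - a)/n = 1.375000

Trapezoidal rule: (h/2)[f(x₀) + 2f(x₁) + 2f(x₂) + ... + f(xₙ)]

x_0 = 1.0000, f(x_0) = 1.000000, coefficient = 1
x_1 = 2.3750, f(x_1) = 5.640625, coefficient = 2
x_2 = 3.7500, f(x_2) = 14.062500, coefficient = 1

I ≈ (1.375000/2) × 26.343750 = 18.111328
Exact value: 17.244792
Error: 0.866536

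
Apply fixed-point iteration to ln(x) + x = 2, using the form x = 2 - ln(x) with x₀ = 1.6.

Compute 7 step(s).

Equation: ln(x) + x = 2
Fixed-point form: x = 2 - ln(x)
x₀ = 1.6

x_1 = g(1.600000) = 1.529996
x_2 = g(1.529996) = 1.574735
x_3 = g(1.574735) = 1.545913
x_4 = g(1.545913) = 1.564385
x_5 = g(1.564385) = 1.552507
x_6 = g(1.552507) = 1.560129
x_7 = g(1.560129) = 1.555232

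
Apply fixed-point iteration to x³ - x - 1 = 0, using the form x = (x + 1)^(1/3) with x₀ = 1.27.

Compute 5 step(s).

Equation: x³ - x - 1 = 0
Fixed-point form: x = (x + 1)^(1/3)
x₀ = 1.27

x_1 = g(1.270000) = 1.314242
x_2 = g(1.314242) = 1.322725
x_3 = g(1.322725) = 1.324339
x_4 = g(1.324339) = 1.324646
x_5 = g(1.324646) = 1.324704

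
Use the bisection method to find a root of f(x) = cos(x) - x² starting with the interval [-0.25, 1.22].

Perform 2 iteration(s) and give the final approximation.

f(x) = cos(x) - x²
Initial interval: [-0.25, 1.22]

Iteration 1:
  c_1 = (-0.250000 + 1.220000)/2 = 0.485000
  f(c_1) = f(0.485000) = 0.649450
  f(a) × f(c) ≥ 0, new interval: [0.485000, 1.220000]
Iteration 2:
  c_2 = (0.485000 + 1.220000)/2 = 0.852500
  f(c_2) = f(0.852500) = -0.068653
  f(a) × f(c) < 0, new interval: [0.485000, 0.852500]

After 2 iteration(s), the approximation is c_2 = 0.852500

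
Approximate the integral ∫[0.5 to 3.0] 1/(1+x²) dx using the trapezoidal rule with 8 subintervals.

f(x) = 1/(1+x²)
a = 0.5, b = 3.0, n = 8
h = (b - a)/n = 0.312500

Trapezoidal rule: (h/2)[f(x₀) + 2f(x₁) + 2f(x₂) + ... + f(xₙ)]

x_0 = 0.5000, f(x_0) = 0.800000, coefficient = 1
x_1 = 0.8125, f(x_1) = 0.602353, coefficient = 2
x_2 = 1.1250, f(x_2) = 0.441379, coefficient = 2
x_3 = 1.4375, f(x_3) = 0.326115, coefficient = 2
x_4 = 1.7500, f(x_4) = 0.246154, coefficient = 2
x_5 = 2.0625, f(x_5) = 0.190335, coefficient = 2
x_6 = 2.3750, f(x_6) = 0.150588, coefficient = 2
x_7 = 2.6875, f(x_7) = 0.121615, coefficient = 2
x_8 = 3.0000, f(x_8) = 0.100000, coefficient = 1

I ≈ (0.312500/2) × 5.057078 = 0.790168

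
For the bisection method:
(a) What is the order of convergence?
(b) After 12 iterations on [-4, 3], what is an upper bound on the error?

(a) Bisection has linear (order 1) convergence; the error is halved each step.

(b) Error bound = (b-a)/2^n = (3 - (-4))/2^{12}
    = 7/2^{12}

(a) 1 (linear); (b) error ≤ 1.71e-03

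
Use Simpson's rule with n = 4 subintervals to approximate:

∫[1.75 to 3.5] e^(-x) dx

f(x) = e^(-x)
a = 1.75, b = 3.5, n = 4
h = (b - a)/n = 0.437500

Simpson's rule: (h/3)[f(x₀) + 4f(x₁) + 2f(x₂) + ... + f(xₙ)]

x_0 = 1.7500, f(x_0) = 0.173774, coefficient = 1
x_1 = 2.1875, f(x_1) = 0.112197, coefficient = 4
x_2 = 2.6250, f(x_2) = 0.072440, coefficient = 2
x_3 = 3.0625, f(x_3) = 0.046771, coefficient = 4
x_4 = 3.5000, f(x_4) = 0.030197, coefficient = 1

I ≈ (0.437500/3) × 0.984721 = 0.143605
Exact value: 0.143577
Error: 0.000029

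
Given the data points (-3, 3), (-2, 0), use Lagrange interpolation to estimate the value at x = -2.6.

Lagrange interpolation formula:
P(x) = Σ yᵢ × Lᵢ(x)
where Lᵢ(x) = Π_{j≠i} (x - xⱼ)/(xᵢ - xⱼ)

L_0(-2.6) = (-2.6 - (-2))/(-3 - (-2)) = 0.600000
L_1(-2.6) = (-2.6 - (-3))/(-2 - (-3)) = 0.400000

P(-2.6) = 3×L_0(-2.6) + 0×L_1(-2.6)
P(-2.6) = 1.800000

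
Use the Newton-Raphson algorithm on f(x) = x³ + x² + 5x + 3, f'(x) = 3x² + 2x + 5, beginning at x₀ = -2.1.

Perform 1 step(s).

f(x) = x³ + x² + 5x + 3
f'(x) = 3x² + 2x + 5
x₀ = -2.1

Newton-Raphson formula: x_{n+1} = x_n - f(x_n)/f'(x_n)

Iteration 1:
  f(-2.100000) = -12.351000
  f'(-2.100000) = 14.030000
  x_1 = -2.100000 - (-12.351000)/14.030000 = -1.219672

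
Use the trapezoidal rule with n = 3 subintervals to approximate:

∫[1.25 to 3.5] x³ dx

f(x) = x³
a = 1.25, b = 3.5, n = 3
h = (b - a)/n = 0.750000

Trapezoidal rule: (h/2)[f(x₀) + 2f(x₁) + 2f(x₂) + ... + f(xₙ)]

x_0 = 1.2500, f(x_0) = 1.953125, coefficient = 1
x_1 = 2.0000, f(x_1) = 8.000000, coefficient = 2
x_2 = 2.7500, f(x_2) = 20.796875, coefficient = 2
x_3 = 3.5000, f(x_3) = 42.875000, coefficient = 1

I ≈ (0.750000/2) × 102.421875 = 38.408203
Exact value: 36.905273
Error: 1.502930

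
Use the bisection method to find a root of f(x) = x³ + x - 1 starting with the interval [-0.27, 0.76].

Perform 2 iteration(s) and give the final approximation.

f(x) = x³ + x - 1
Initial interval: [-0.27, 0.76]

Iteration 1:
  c_1 = (-0.270000 + 0.760000)/2 = 0.245000
  f(c_1) = f(0.245000) = -0.740294
  f(a) × f(c) ≥ 0, new interval: [0.245000, 0.760000]
Iteration 2:
  c_2 = (0.245000 + 0.760000)/2 = 0.502500
  f(c_2) = f(0.502500) = -0.370616
  f(a) × f(c) ≥ 0, new interval: [0.502500, 0.760000]

After 2 iteration(s), the approximation is c_2 = 0.502500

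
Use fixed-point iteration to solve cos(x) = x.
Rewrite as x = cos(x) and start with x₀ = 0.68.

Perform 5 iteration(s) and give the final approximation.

Equation: cos(x) = x
Fixed-point form: x = cos(x)
x₀ = 0.68

x_1 = g(0.680000) = 0.777573
x_2 = g(0.777573) = 0.712618
x_3 = g(0.712618) = 0.756652
x_4 = g(0.756652) = 0.727138
x_5 = g(0.727138) = 0.747080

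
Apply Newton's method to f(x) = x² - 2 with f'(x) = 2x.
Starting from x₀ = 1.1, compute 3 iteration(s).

f(x) = x² - 2
f'(x) = 2x
x₀ = 1.1

Newton-Raphson formula: x_{n+1} = x_n - f(x_n)/f'(x_n)

Iteration 1:
  f(1.100000) = -0.790000
  f'(1.100000) = 2.200000
  x_1 = 1.100000 - (-0.790000)/2.200000 = 1.459091
Iteration 2:
  f(1.459091) = 0.128946
  f'(1.459091) = 2.918182
  x_2 = 1.459091 - 0.128946/2.918182 = 1.414904
Iteration 3:
  f(1.414904) = 0.001953
  f'(1.414904) = 2.829807
  x_3 = 1.414904 - 0.001953/2.829807 = 1.414214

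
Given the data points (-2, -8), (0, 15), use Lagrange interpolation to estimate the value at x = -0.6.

Lagrange interpolation formula:
P(x) = Σ yᵢ × Lᵢ(x)
where Lᵢ(x) = Π_{j≠i} (x - xⱼ)/(xᵢ - xⱼ)

L_0(-0.6) = (-0.6 - 0)/(-2 - 0) = 0.300000
L_1(-0.6) = (-0.6 - (-2))/(0 - (-2)) = 0.700000

P(-0.6) = (-8)×L_0(-0.6) + 15×L_1(-0.6)
P(-0.6) = 8.100000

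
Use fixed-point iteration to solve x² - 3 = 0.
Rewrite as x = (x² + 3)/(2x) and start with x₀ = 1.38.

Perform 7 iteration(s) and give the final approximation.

Equation: x² - 3 = 0
Fixed-point form: x = (x² + 3)/(2x)
x₀ = 1.38

x_1 = g(1.380000) = 1.776957
x_2 = g(1.776957) = 1.732618
x_3 = g(1.732618) = 1.732051
x_4 = g(1.732051) = 1.732051
x_5 = g(1.732051) = 1.732051
x_6 = g(1.732051) = 1.732051
x_7 = g(1.732051) = 1.732051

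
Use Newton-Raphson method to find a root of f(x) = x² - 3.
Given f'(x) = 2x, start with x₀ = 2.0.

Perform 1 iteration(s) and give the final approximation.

f(x) = x² - 3
f'(x) = 2x
x₀ = 2.0

Newton-Raphson formula: x_{n+1} = x_n - f(x_n)/f'(x_n)

Iteration 1:
  f(2.000000) = 1.000000
  f'(2.000000) = 4.000000
  x_1 = 2.000000 - 1.000000/4.000000 = 1.750000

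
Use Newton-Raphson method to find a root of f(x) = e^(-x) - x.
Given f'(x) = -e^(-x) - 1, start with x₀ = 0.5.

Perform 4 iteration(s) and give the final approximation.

f(x) = e^(-x) - x
f'(x) = -e^(-x) - 1
x₀ = 0.5

Newton-Raphson formula: x_{n+1} = x_n - f(x_n)/f'(x_n)

Iteration 1:
  f(0.500000) = 0.106531
  f'(0.500000) = -1.606531
  x_1 = 0.500000 - 0.106531/(-1.606531) = 0.566311
Iteration 2:
  f(0.566311) = 0.001305
  f'(0.566311) = -1.567616
  x_2 = 0.566311 - 0.001305/(-1.567616) = 0.567143
Iteration 3:
  f(0.567143) = 0.000000
  f'(0.567143) = -1.567143
  x_3 = 0.567143 - 0.000000/(-1.567143) = 0.567143
Iteration 4:
  f(0.567143) = 0.000000
  f'(0.567143) = -1.567143
  x_4 = 0.567143 - 0.000000/(-1.567143) = 0.567143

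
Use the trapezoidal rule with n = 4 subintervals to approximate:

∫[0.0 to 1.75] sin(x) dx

f(x) = sin(x)
a = 0.0, b = 1.75, n = 4
h = (b - a)/n = 0.437500

Trapezoidal rule: (h/2)[f(x₀) + 2f(x₁) + 2f(x₂) + ... + f(xₙ)]

x_0 = 0.0000, f(x_0) = 0.000000, coefficient = 1
x_1 = 0.4375, f(x_1) = 0.423676, coefficient = 2
x_2 = 0.8750, f(x_2) = 0.767544, coefficient = 2
x_3 = 1.3125, f(x_3) = 0.966827, coefficient = 2
x_4 = 1.7500, f(x_4) = 0.983986, coefficient = 1

I ≈ (0.437500/2) × 5.300079 = 1.159392
Exact value: 1.178246
Error: 0.018854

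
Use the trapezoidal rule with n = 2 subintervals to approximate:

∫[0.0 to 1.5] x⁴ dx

f(x) = x⁴
a = 0.0, b = 1.5, n = 2
h = (b - a)/n = 0.750000

Trapezoidal rule: (h/2)[f(x₀) + 2f(x₁) + 2f(x₂) + ... + f(xₙ)]

x_0 = 0.0000, f(x_0) = 0.000000, coefficient = 1
x_1 = 0.7500, f(x_1) = 0.316406, coefficient = 2
x_2 = 1.5000, f(x_2) = 5.062500, coefficient = 1

I ≈ (0.750000/2) × 5.695312 = 2.135742
Exact value: 1.518750
Error: 0.616992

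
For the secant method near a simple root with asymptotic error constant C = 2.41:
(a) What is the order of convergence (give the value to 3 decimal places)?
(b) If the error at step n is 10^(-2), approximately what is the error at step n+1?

(a) Secant method has superlinear convergence with order φ = (1+√5)/2 ≈ 1.618.
    This means |e_{n+1}| ≈ C|e_n|^1.618.

(b) With |e_n| = 10^(-2) and C = 2.41:
    |e_{n+1}| ≈ 2.41 × (10^(-2))^1.618 = 2.41 × 10^(-3.24)

(a) ≈ 1.618 (golden ratio); (b) |e_{n+1}| ≈ 1.399e-03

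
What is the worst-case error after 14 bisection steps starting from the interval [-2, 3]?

Bisection error bound: |error| ≤ (b-a)/2^n
|error| ≤ (3 - (-2))/2^14 = 5/2^14
|error| ≤ 0.0003051758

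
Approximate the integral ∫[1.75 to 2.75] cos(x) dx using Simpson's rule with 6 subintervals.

f(x) = cos(x)
a = 1.75, b = 2.75, n = 6
h = (b - a)/n = 0.166667

Simpson's rule: (h/3)[f(x₀) + 4f(x₁) + 2f(x₂) + ... + f(xₙ)]

x_0 = 1.7500, f(x_0) = -0.178246, coefficient = 1
x_1 = 1.9167, f(x_1) = -0.339016, coefficient = 4
x_2 = 2.0833, f(x_2) = -0.490390, coefficient = 2
x_3 = 2.2500, f(x_3) = -0.628174, coefficient = 4
x_4 = 2.4167, f(x_4) = -0.748549, coefficient = 2
x_5 = 2.5833, f(x_5) = -0.848178, coefficient = 4
x_6 = 2.7500, f(x_6) = -0.924302, coefficient = 1

I ≈ (0.166667/3) × -10.841896 = -0.602328
Exact value: -0.602325
Error: 0.000003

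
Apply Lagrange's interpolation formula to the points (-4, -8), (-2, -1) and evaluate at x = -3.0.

Lagrange interpolation formula:
P(x) = Σ yᵢ × Lᵢ(x)
where Lᵢ(x) = Π_{j≠i} (x - xⱼ)/(xᵢ - xⱼ)

L_0(-3.0) = (-3.0 - (-2))/(-4 - (-2)) = 0.500000
L_1(-3.0) = (-3.0 - (-4))/(-2 - (-4)) = 0.500000

P(-3.0) = (-8)×L_0(-3.0) + (-1)×L_1(-3.0)
P(-3.0) = -4.500000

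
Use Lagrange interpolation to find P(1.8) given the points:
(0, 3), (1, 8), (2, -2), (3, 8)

Lagrange interpolation formula:
P(x) = Σ yᵢ × Lᵢ(x)
where Lᵢ(x) = Π_{j≠i} (x - xⱼ)/(xᵢ - xⱼ)

L_0(1.8) = (1.8 - 1)/(0 - 1) × (1.8 - 2)/(0 - 2) × (1.8 - 3)/(0 - 3) = -0.032000
L_1(1.8) = (1.8 - 0)/(1 - 0) × (1.8 - 2)/(1 - 2) × (1.8 - 3)/(1 - 3) = 0.216000
L_2(1.8) = (1.8 - 0)/(2 - 0) × (1.8 - 1)/(2 - 1) × (1.8 - 3)/(2 - 3) = 0.864000
L_3(1.8) = (1.8 - 0)/(3 - 0) × (1.8 - 1)/(3 - 1) × (1.8 - 2)/(3 - 2) = -0.048000

P(1.8) = 3×L_0(1.8) + 8×L_1(1.8) + (-2)×L_2(1.8) + 8×L_3(1.8)
P(1.8) = -0.480000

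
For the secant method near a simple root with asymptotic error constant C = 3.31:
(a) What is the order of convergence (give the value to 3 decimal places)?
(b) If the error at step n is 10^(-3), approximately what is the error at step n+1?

(a) Secant method has superlinear convergence with order φ = (1+√5)/2 ≈ 1.618.
    This means |e_{n+1}| ≈ C|e_n|^1.618.

(b) With |e_n| = 10^(-3) and C = 3.31:
    |e_{n+1}| ≈ 3.31 × (10^(-3))^1.618 = 3.31 × 10^(-4.85)

(a) ≈ 1.618 (golden ratio); (b) |e_{n+1}| ≈ 4.632e-05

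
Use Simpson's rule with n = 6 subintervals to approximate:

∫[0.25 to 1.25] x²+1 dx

f(x) = x²+1
a = 0.25, b = 1.25, n = 6
h = (b - a)/n = 0.166667

Simpson's rule: (h/3)[f(x₀) + 4f(x₁) + 2f(x₂) + ... + f(xₙ)]

x_0 = 0.2500, f(x_0) = 1.062500, coefficient = 1
x_1 = 0.4167, f(x_1) = 1.173611, coefficient = 4
x_2 = 0.5833, f(x_2) = 1.340278, coefficient = 2
x_3 = 0.7500, f(x_3) = 1.562500, coefficient = 4
x_4 = 0.9167, f(x_4) = 1.840278, coefficient = 2
x_5 = 1.0833, f(x_5) = 2.173611, coefficient = 4
x_6 = 1.2500, f(x_6) = 2.562500, coefficient = 1

I ≈ (0.166667/3) × 29.625000 = 1.645833
Exact value: 1.645833
Error: 0.000000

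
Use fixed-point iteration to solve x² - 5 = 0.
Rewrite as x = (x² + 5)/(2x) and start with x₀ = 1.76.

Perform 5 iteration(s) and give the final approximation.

Equation: x² - 5 = 0
Fixed-point form: x = (x² + 5)/(2x)
x₀ = 1.76

x_1 = g(1.760000) = 2.300455
x_2 = g(2.300455) = 2.236969
x_3 = g(2.236969) = 2.236068
x_4 = g(2.236068) = 2.236068
x_5 = g(2.236068) = 2.236068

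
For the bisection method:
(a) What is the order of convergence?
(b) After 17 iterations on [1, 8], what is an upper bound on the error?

(a) Bisection has linear (order 1) convergence; the error is halved each step.

(b) Error bound = (b-a)/2^n = (8 - 1)/2^{17}
    = 7/2^{17}

(a) 1 (linear); (b) error ≤ 5.34e-05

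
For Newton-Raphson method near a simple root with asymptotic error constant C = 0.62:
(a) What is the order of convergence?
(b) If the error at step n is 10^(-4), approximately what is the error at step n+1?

(a) Newton-Raphson has quadratic (order 2) convergence near simple roots.
    This means |e_{n+1}| ≈ C|e_n|².

(b) With |e_n| = 10^(-4) and C = 0.62:
    |e_{n+1}| ≈ 0.62 × (10^(-4))² = 0.62 × 10^(-8)

(a) 2 (quadratic); (b) |e_{n+1}| ≈ 6.200e-09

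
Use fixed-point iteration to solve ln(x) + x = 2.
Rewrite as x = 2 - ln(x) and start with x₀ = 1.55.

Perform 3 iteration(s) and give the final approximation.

Equation: ln(x) + x = 2
Fixed-point form: x = 2 - ln(x)
x₀ = 1.55

x_1 = g(1.550000) = 1.561745
x_2 = g(1.561745) = 1.554196
x_3 = g(1.554196) = 1.559042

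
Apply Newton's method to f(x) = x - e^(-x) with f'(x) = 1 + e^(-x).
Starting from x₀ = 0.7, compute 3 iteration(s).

f(x) = x - e^(-x)
f'(x) = 1 + e^(-x)
x₀ = 0.7

Newton-Raphson formula: x_{n+1} = x_n - f(x_n)/f'(x_n)

Iteration 1:
  f(0.700000) = 0.203415
  f'(0.700000) = 1.496585
  x_1 = 0.700000 - 0.203415/1.496585 = 0.564081
Iteration 2:
  f(0.564081) = -0.004802
  f'(0.564081) = 1.568883
  x_2 = 0.564081 - (-0.004802)/1.568883 = 0.567142
Iteration 3:
  f(0.567142) = -0.000003
  f'(0.567142) = 1.567144
  x_3 = 0.567142 - (-0.000003)/1.567144 = 0.567143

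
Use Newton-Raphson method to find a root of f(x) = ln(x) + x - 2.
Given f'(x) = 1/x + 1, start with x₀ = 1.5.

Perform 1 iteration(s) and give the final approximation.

f(x) = ln(x) + x - 2
f'(x) = 1/x + 1
x₀ = 1.5

Newton-Raphson formula: x_{n+1} = x_n - f(x_n)/f'(x_n)

Iteration 1:
  f(1.500000) = -0.094535
  f'(1.500000) = 1.666667
  x_1 = 1.500000 - (-0.094535)/1.666667 = 1.556721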